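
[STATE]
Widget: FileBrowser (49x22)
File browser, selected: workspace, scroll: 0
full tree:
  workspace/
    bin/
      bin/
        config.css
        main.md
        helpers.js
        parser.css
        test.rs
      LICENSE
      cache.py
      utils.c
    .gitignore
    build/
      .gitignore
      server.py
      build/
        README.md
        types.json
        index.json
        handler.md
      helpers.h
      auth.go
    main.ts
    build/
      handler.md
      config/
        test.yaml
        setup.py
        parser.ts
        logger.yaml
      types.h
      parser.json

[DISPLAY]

> [-] workspace/                                 
    [+] bin/                                     
    .gitignore                                   
    [+] build/                                   
    main.ts                                      
    [+] build/                                   
                                                 
                                                 
                                                 
                                                 
                                                 
                                                 
                                                 
                                                 
                                                 
                                                 
                                                 
                                                 
                                                 
                                                 
                                                 
                                                 


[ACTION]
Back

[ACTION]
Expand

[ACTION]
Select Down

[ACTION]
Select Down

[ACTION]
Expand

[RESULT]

  [-] workspace/                                 
    [+] bin/                                     
  > .gitignore                                   
    [+] build/                                   
    main.ts                                      
    [+] build/                                   
                                                 
                                                 
                                                 
                                                 
                                                 
                                                 
                                                 
                                                 
                                                 
                                                 
                                                 
                                                 
                                                 
                                                 
                                                 
                                                 


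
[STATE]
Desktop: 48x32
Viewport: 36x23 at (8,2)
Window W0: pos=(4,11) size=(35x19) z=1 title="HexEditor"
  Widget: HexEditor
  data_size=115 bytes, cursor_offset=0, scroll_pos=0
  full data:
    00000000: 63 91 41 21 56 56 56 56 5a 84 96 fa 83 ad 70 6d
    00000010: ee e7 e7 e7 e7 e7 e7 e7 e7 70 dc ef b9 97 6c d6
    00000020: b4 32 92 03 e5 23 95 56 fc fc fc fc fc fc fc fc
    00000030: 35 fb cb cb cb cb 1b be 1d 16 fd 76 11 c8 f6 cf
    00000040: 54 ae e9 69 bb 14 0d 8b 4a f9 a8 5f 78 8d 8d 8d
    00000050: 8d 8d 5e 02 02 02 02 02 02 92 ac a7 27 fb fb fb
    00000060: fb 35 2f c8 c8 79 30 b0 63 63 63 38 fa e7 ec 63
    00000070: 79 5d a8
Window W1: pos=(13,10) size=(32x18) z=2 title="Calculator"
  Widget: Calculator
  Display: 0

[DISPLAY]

                                    
                                    
                                    
                                    
                                    
                                    
                                    
                                    
     ┏━━━━━━━━━━━━━━━━━━━━━━━━━━━━━━
━━━━━┃ Calculator                   
xEdit┠──────────────────────────────
─────┃                             0
00000┃┌───┬───┬───┬───┐             
00010┃│ 7 │ 8 │ 9 │ ÷ │             
00020┃├───┼───┼───┼───┤             
00030┃│ 4 │ 5 │ 6 │ × │             
00040┃├───┼───┼───┼───┤             
00050┃│ 1 │ 2 │ 3 │ - │             
00060┃├───┼───┼───┼───┤             
00070┃│ 0 │ . │ = │ + │             
     ┃├───┼───┼───┼───┤             
     ┃│ C │ MC│ MR│ M+│             
     ┃└───┴───┴───┴───┘             


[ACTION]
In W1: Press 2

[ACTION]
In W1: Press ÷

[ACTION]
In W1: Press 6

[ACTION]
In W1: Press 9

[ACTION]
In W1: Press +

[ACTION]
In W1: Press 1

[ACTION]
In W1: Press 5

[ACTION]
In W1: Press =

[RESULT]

                                    
                                    
                                    
                                    
                                    
                                    
                                    
                                    
     ┏━━━━━━━━━━━━━━━━━━━━━━━━━━━━━━
━━━━━┃ Calculator                   
xEdit┠──────────────────────────────
─────┃                   15.02898551
00000┃┌───┬───┬───┬───┐             
00010┃│ 7 │ 8 │ 9 │ ÷ │             
00020┃├───┼───┼───┼───┤             
00030┃│ 4 │ 5 │ 6 │ × │             
00040┃├───┼───┼───┼───┤             
00050┃│ 1 │ 2 │ 3 │ - │             
00060┃├───┼───┼───┼───┤             
00070┃│ 0 │ . │ = │ + │             
     ┃├───┼───┼───┼───┤             
     ┃│ C │ MC│ MR│ M+│             
     ┃└───┴───┴───┴───┘             


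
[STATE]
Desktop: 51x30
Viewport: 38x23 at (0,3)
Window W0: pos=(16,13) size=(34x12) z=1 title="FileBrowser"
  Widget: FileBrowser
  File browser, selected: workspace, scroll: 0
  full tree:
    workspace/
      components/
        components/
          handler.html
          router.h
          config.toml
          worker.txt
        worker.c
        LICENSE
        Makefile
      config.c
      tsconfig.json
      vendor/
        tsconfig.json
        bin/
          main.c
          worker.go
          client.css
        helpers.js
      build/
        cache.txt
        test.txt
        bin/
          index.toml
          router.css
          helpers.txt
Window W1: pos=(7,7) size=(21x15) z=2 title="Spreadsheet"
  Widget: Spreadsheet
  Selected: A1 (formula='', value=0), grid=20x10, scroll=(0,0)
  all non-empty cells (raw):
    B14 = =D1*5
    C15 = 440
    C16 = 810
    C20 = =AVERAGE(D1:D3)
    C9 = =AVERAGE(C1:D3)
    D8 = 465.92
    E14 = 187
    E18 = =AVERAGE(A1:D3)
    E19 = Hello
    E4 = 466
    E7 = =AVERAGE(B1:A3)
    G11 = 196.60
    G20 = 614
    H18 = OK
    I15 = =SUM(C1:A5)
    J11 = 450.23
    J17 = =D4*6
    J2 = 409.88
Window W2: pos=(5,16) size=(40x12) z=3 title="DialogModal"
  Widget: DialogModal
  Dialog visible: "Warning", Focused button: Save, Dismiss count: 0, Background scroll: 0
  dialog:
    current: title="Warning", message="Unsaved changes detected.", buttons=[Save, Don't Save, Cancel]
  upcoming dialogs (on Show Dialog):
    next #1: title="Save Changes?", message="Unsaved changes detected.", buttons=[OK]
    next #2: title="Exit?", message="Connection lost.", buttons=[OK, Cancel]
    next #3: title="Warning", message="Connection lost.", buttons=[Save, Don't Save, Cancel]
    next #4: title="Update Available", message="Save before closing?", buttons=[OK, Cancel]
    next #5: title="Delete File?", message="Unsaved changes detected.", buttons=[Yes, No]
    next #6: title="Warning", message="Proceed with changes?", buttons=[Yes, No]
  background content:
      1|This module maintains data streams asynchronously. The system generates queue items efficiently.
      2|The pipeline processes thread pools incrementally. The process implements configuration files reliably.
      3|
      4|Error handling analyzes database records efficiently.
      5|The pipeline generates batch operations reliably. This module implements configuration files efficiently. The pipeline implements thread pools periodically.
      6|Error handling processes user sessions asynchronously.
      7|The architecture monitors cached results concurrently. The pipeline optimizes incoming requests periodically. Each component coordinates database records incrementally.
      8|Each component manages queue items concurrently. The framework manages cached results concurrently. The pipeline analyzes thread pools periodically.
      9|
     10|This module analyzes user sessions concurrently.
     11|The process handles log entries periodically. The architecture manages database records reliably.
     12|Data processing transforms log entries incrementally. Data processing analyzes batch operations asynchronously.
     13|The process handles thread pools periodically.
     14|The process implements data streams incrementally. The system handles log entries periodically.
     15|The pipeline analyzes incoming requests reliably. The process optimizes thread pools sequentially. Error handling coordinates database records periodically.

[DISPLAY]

                                      
                                      
                                      
                                      
       ┏━━━━━━━━━━━━━━━━━━━┓          
       ┃ Spreadsheet       ┃          
       ┠───────────────────┨          
       ┃A1:                ┃          
       ┃       A       B   ┃          
       ┃-------------------┃          
       ┃  1      [0]       ┃━━━━━━━━━━
       ┃  2        0       ┃r         
       ┃  3        0       ┃──────────
     ┏━━━━━━━━━━━━━━━━━━━━━━━━━━━━━━━━
     ┃ DialogModal                    
     ┠────────────────────────────────
     ┃This module maintains data strea
     ┃The┌────────────────────────────
     ┃   │           Warning          
     ┃Err│  Unsaved changes detected. 
     ┃The│ [Save]  Don't Save   Cancel
     ┃Err└────────────────────────────
     ┃The architecture monitors cached


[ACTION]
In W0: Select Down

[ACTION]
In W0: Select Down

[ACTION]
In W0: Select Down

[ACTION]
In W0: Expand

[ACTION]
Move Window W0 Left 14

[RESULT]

                                      
                                      
                                      
                                      
       ┏━━━━━━━━━━━━━━━━━━━┓          
       ┃ Spreadsheet       ┃          
       ┠───────────────────┨          
       ┃A1:                ┃          
       ┃       A       B   ┃          
       ┃-------------------┃          
  ┏━━━━┃  1      [0]       ┃━━━━━━━┓  
  ┃ Fil┃  2        0       ┃       ┃  
  ┠────┃  3        0       ┃───────┨  
  ┃  ┏━━━━━━━━━━━━━━━━━━━━━━━━━━━━━━━━
  ┃  ┃ DialogModal                    
  ┃  ┠────────────────────────────────
  ┃  ┃This module maintains data strea
  ┃  ┃The┌────────────────────────────
  ┃  ┃   │           Warning          
  ┃  ┃Err│  Unsaved changes detected. 
  ┃  ┃The│ [Save]  Don't Save   Cancel
  ┗━━┃Err└────────────────────────────
     ┃The architecture monitors cached


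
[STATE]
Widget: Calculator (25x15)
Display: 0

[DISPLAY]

                        0
┌───┬───┬───┬───┐        
│ 7 │ 8 │ 9 │ ÷ │        
├───┼───┼───┼───┤        
│ 4 │ 5 │ 6 │ × │        
├───┼───┼───┼───┤        
│ 1 │ 2 │ 3 │ - │        
├───┼───┼───┼───┤        
│ 0 │ . │ = │ + │        
├───┼───┼───┼───┤        
│ C │ MC│ MR│ M+│        
└───┴───┴───┴───┘        
                         
                         
                         


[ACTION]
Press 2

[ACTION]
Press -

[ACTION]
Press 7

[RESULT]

                        7
┌───┬───┬───┬───┐        
│ 7 │ 8 │ 9 │ ÷ │        
├───┼───┼───┼───┤        
│ 4 │ 5 │ 6 │ × │        
├───┼───┼───┼───┤        
│ 1 │ 2 │ 3 │ - │        
├───┼───┼───┼───┤        
│ 0 │ . │ = │ + │        
├───┼───┼───┼───┤        
│ C │ MC│ MR│ M+│        
└───┴───┴───┴───┘        
                         
                         
                         


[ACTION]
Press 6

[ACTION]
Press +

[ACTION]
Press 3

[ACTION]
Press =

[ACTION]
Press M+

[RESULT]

                      -71
┌───┬───┬───┬───┐        
│ 7 │ 8 │ 9 │ ÷ │        
├───┼───┼───┼───┤        
│ 4 │ 5 │ 6 │ × │        
├───┼───┼───┼───┤        
│ 1 │ 2 │ 3 │ - │        
├───┼───┼───┼───┤        
│ 0 │ . │ = │ + │        
├───┼───┼───┼───┤        
│ C │ MC│ MR│ M+│        
└───┴───┴───┴───┘        
                         
                         
                         


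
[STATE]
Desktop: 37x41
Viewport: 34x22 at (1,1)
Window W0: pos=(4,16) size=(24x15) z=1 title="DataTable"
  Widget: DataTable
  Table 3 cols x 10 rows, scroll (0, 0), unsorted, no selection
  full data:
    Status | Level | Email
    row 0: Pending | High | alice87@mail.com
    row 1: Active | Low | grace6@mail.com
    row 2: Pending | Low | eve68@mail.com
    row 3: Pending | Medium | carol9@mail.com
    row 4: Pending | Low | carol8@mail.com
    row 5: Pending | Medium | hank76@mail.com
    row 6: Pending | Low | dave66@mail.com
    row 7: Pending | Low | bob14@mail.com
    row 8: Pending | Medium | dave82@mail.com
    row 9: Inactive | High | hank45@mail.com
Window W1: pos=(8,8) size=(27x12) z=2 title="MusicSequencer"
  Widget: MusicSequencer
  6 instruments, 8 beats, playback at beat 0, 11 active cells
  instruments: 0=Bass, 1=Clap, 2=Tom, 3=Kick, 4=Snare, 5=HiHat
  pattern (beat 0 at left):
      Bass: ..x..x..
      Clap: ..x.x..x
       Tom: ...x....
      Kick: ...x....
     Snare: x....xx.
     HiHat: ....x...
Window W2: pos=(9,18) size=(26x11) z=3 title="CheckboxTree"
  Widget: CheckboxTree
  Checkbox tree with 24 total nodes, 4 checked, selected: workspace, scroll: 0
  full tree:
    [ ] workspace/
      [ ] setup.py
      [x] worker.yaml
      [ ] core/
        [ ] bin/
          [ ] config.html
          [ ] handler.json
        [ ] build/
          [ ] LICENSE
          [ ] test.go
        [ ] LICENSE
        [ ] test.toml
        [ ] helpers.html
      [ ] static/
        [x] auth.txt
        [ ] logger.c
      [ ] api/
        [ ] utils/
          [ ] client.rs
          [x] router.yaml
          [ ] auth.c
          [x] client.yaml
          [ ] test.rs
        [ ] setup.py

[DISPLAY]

                                  
                                  
                                  
                                  
                                  
                                  
                                  
       ┏━━━━━━━━━━━━━━━━━━━━━━━━━┓
       ┃ MusicSequencer          ┃
       ┠─────────────────────────┨
       ┃      ▼1234567           ┃
       ┃  Bass··█··█··           ┃
       ┃  Clap··█·█··█           ┃
       ┃   Tom···█····           ┃
       ┃  Kick···█····           ┃
   ┏━━━┃ Snare█····██·           ┃
   ┃ Da┃ HiHat····█···           ┃
   ┠───┃┏━━━━━━━━━━━━━━━━━━━━━━━━┓
   ┃Sta┗┃ CheckboxTree           ┃
   ┃────┠────────────────────────┨
   ┃Pend┃>[-] workspace/         ┃
   ┃Acti┃   [ ] setup.py         ┃


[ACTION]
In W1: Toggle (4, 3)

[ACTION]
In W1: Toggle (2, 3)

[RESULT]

                                  
                                  
                                  
                                  
                                  
                                  
                                  
       ┏━━━━━━━━━━━━━━━━━━━━━━━━━┓
       ┃ MusicSequencer          ┃
       ┠─────────────────────────┨
       ┃      ▼1234567           ┃
       ┃  Bass··█··█··           ┃
       ┃  Clap··█·█··█           ┃
       ┃   Tom········           ┃
       ┃  Kick···█····           ┃
   ┏━━━┃ Snare█··█·██·           ┃
   ┃ Da┃ HiHat····█···           ┃
   ┠───┃┏━━━━━━━━━━━━━━━━━━━━━━━━┓
   ┃Sta┗┃ CheckboxTree           ┃
   ┃────┠────────────────────────┨
   ┃Pend┃>[-] workspace/         ┃
   ┃Acti┃   [ ] setup.py         ┃


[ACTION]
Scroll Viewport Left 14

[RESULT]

                                  
                                  
                                  
                                  
                                  
                                  
                                  
        ┏━━━━━━━━━━━━━━━━━━━━━━━━━
        ┃ MusicSequencer          
        ┠─────────────────────────
        ┃      ▼1234567           
        ┃  Bass··█··█··           
        ┃  Clap··█·█··█           
        ┃   Tom········           
        ┃  Kick···█····           
    ┏━━━┃ Snare█··█·██·           
    ┃ Da┃ HiHat····█···           
    ┠───┃┏━━━━━━━━━━━━━━━━━━━━━━━━
    ┃Sta┗┃ CheckboxTree           
    ┃────┠────────────────────────
    ┃Pend┃>[-] workspace/         
    ┃Acti┃   [ ] setup.py         


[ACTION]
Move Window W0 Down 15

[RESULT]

                                  
                                  
                                  
                                  
                                  
                                  
                                  
        ┏━━━━━━━━━━━━━━━━━━━━━━━━━
        ┃ MusicSequencer          
        ┠─────────────────────────
        ┃      ▼1234567           
        ┃  Bass··█··█··           
        ┃  Clap··█·█··█           
        ┃   Tom········           
        ┃  Kick···█····           
        ┃ Snare█··█·██·           
        ┃ HiHat····█···           
        ┃┏━━━━━━━━━━━━━━━━━━━━━━━━
        ┗┃ CheckboxTree           
         ┠────────────────────────
         ┃>[-] workspace/         
         ┃   [ ] setup.py         


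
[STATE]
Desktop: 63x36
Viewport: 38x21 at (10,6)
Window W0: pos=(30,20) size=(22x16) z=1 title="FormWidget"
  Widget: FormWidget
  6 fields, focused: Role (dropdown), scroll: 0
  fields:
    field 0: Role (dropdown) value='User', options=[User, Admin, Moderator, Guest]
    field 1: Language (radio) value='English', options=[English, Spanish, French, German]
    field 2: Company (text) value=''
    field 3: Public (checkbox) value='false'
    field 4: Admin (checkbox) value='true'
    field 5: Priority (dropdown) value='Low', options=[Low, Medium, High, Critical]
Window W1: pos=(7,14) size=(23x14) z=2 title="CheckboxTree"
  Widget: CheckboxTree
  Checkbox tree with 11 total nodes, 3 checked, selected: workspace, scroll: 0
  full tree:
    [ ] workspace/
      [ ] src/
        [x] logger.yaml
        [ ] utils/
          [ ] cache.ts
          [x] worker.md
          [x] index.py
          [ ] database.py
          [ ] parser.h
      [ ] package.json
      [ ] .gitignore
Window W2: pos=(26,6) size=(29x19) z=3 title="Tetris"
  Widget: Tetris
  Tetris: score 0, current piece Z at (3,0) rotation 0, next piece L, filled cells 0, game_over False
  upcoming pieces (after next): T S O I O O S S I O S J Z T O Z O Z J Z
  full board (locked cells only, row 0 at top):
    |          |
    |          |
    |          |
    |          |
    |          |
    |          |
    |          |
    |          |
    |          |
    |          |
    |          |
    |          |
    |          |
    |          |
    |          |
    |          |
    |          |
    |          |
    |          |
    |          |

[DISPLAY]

                ┏━━━━━━━━━━━━━━━━━━━━━
                ┃ Tetris              
                ┠─────────────────────
                ┃          │Next:     
                ┃          │  ▒       
                ┃          │▒▒▒       
                ┃          │          
                ┃          │          
━━━━━━━━━━━━━━━━┃          │          
heckboxTree     ┃          │Score:    
────────────────┃          │0         
-] workspace/   ┃          │          
 [-] src/       ┃          │          
   [x] logger.ya┃          │          
   [-] utils/   ┃          │          
     [ ] cache.t┃          │          
     [x] worker.┃          │          
     [x] index.p┃          │          
     [ ] databas┗━━━━━━━━━━━━━━━━━━━━━
     [ ] parser.h  ┃┃  Company:    [  
 [ ] package.json  ┃┃  Public:     [ ]


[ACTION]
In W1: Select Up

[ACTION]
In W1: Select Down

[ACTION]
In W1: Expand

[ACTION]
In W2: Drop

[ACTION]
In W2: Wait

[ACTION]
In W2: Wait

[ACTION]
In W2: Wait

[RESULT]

                ┏━━━━━━━━━━━━━━━━━━━━━
                ┃ Tetris              
                ┠─────────────────────
                ┃    ▓▓    │Next:     
                ┃          │  ▒       
                ┃          │▒▒▒       
                ┃          │          
                ┃          │          
━━━━━━━━━━━━━━━━┃          │          
heckboxTree     ┃          │Score:    
────────────────┃          │0         
-] workspace/   ┃          │          
 [-] src/       ┃          │          
   [x] logger.ya┃          │          
   [-] utils/   ┃          │          
     [ ] cache.t┃          │          
     [x] worker.┃          │          
     [x] index.p┃          │          
     [ ] databas┗━━━━━━━━━━━━━━━━━━━━━
     [ ] parser.h  ┃┃  Company:    [  
 [ ] package.json  ┃┃  Public:     [ ]


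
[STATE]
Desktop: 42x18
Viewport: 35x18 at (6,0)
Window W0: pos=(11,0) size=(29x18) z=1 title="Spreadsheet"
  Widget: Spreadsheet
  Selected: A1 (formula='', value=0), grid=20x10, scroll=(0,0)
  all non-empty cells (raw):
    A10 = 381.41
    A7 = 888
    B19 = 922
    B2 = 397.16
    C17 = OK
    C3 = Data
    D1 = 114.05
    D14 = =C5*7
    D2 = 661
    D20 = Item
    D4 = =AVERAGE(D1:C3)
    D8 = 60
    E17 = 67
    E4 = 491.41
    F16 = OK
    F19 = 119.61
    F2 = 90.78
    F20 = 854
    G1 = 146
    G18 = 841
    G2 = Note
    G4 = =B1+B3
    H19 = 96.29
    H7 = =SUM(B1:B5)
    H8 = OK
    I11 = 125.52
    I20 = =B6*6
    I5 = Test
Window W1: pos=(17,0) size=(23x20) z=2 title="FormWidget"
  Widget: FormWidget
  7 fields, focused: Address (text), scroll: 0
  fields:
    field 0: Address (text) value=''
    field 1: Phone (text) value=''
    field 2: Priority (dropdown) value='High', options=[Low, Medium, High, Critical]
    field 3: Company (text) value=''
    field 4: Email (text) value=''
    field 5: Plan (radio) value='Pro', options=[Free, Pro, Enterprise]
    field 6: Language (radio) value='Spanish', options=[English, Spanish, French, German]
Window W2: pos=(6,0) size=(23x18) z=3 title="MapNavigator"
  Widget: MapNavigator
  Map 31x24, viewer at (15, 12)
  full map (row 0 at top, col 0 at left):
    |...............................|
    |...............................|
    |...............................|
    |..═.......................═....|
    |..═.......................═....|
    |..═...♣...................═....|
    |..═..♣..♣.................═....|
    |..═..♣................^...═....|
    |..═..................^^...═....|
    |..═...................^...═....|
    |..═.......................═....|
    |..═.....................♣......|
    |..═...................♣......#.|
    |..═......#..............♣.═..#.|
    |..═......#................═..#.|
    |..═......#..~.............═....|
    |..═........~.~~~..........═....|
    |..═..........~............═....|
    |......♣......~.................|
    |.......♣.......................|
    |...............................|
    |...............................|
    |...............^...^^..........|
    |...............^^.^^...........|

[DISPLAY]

┏━━━━━━━━━━━━━━━━━━━━━┓━━━━━━━━━━┓ 
┃ MapNavigator        ┃          ┃ 
┠─────────────────────┨──────────┨ 
┃.♣...................┃   [     ]┃ 
┃♣..♣.................┃   [     ]┃ 
┃♣................^...┃   [High▼]┃ 
┃................^^...┃   [     ]┃ 
┃.................^...┃   [     ]┃ 
┃.....................┃   ( ) Fre┃ 
┃...................♣.┃   ( ) Eng┃ 
┃..........@......♣...┃          ┃ 
┃....#..............♣.┃          ┃ 
┃....#................┃          ┃ 
┃....#..~.............┃          ┃ 
┃......~.~~~..........┃          ┃ 
┃........~............┃          ┃ 
┃.♣......~............┃          ┃ 
┗━━━━━━━━━━━━━━━━━━━━━┛          ┃ 


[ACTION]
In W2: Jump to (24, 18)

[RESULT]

┏━━━━━━━━━━━━━━━━━━━━━┓━━━━━━━━━━┓ 
┃ MapNavigator        ┃          ┃ 
┠─────────────────────┨──────────┨ 
┃..........♣......    ┃   [     ]┃ 
┃........♣......#.    ┃   [     ]┃ 
┃..........♣.═..#.    ┃   [High▼]┃ 
┃............═..#.    ┃   [     ]┃ 
┃............═....    ┃   [     ]┃ 
┃~~..........═....    ┃   ( ) Fre┃ 
┃............═....    ┃   ( ) Eng┃ 
┃..........@......    ┃          ┃ 
┃.................    ┃          ┃ 
┃.................    ┃          ┃ 
┃.................    ┃          ┃ 
┃.^...^^..........    ┃          ┃ 
┃.^^.^^...........    ┃          ┃ 
┃                     ┃          ┃ 
┗━━━━━━━━━━━━━━━━━━━━━┛          ┃ 


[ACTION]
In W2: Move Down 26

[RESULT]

┏━━━━━━━━━━━━━━━━━━━━━┓━━━━━━━━━━┓ 
┃ MapNavigator        ┃          ┃ 
┠─────────────────────┨──────────┨ 
┃~~..........═....    ┃   [     ]┃ 
┃............═....    ┃   [     ]┃ 
┃.................    ┃   [High▼]┃ 
┃.................    ┃   [     ]┃ 
┃.................    ┃   [     ]┃ 
┃.................    ┃   ( ) Fre┃ 
┃.^...^^..........    ┃   ( ) Eng┃ 
┃.^^.^^....@......    ┃          ┃ 
┃                     ┃          ┃ 
┃                     ┃          ┃ 
┃                     ┃          ┃ 
┃                     ┃          ┃ 
┃                     ┃          ┃ 
┃                     ┃          ┃ 
┗━━━━━━━━━━━━━━━━━━━━━┛          ┃ 


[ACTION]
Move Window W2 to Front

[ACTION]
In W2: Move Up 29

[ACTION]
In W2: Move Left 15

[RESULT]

┏━━━━━━━━━━━━━━━━━━━━━┓━━━━━━━━━━┓ 
┃ MapNavigator        ┃          ┃ 
┠─────────────────────┨──────────┨ 
┃                     ┃   [     ]┃ 
┃                     ┃   [     ]┃ 
┃                     ┃   [High▼]┃ 
┃                     ┃   [     ]┃ 
┃                     ┃   [     ]┃ 
┃                     ┃   ( ) Fre┃ 
┃                     ┃   ( ) Eng┃ 
┃ .........@..........┃          ┃ 
┃ ....................┃          ┃ 
┃ ....................┃          ┃ 
┃ ..═.................┃          ┃ 
┃ ..═.................┃          ┃ 
┃ ..═...♣.............┃          ┃ 
┃ ..═..♣..♣...........┃          ┃ 
┗━━━━━━━━━━━━━━━━━━━━━┛          ┃ 


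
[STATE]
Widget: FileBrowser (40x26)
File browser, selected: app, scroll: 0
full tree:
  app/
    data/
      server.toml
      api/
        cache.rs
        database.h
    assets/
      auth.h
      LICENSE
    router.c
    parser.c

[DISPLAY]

> [-] app/                              
    [+] data/                           
    [+] assets/                         
    router.c                            
    parser.c                            
                                        
                                        
                                        
                                        
                                        
                                        
                                        
                                        
                                        
                                        
                                        
                                        
                                        
                                        
                                        
                                        
                                        
                                        
                                        
                                        
                                        


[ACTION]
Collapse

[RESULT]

> [+] app/                              
                                        
                                        
                                        
                                        
                                        
                                        
                                        
                                        
                                        
                                        
                                        
                                        
                                        
                                        
                                        
                                        
                                        
                                        
                                        
                                        
                                        
                                        
                                        
                                        
                                        


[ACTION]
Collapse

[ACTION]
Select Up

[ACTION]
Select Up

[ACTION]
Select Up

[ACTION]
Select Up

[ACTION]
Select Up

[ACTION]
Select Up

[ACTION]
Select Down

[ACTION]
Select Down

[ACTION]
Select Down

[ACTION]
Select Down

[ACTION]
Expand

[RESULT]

> [-] app/                              
    [+] data/                           
    [+] assets/                         
    router.c                            
    parser.c                            
                                        
                                        
                                        
                                        
                                        
                                        
                                        
                                        
                                        
                                        
                                        
                                        
                                        
                                        
                                        
                                        
                                        
                                        
                                        
                                        
                                        


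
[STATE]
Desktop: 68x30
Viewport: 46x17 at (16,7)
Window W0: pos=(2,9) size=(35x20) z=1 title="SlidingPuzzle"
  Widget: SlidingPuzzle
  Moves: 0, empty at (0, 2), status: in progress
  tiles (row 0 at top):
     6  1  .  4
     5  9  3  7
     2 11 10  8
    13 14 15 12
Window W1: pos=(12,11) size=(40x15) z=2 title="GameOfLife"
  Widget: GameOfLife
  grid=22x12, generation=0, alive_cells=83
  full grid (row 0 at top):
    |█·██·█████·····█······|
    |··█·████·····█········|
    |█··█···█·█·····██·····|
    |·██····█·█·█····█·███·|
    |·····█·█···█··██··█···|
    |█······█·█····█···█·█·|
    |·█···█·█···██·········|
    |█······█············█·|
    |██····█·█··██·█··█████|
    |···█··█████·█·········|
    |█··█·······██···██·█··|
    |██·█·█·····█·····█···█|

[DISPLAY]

                                              
                                              
━━━━━━━━━━━━━━━━━━━━┓                         
e                   ┃                         
━━━━━━━━━━━━━━━━━━━━━━━━━━━━━━━━━━━┓          
meOfLife                           ┃          
───────────────────────────────────┨          
: 0                                ┃          
·████·····█········                ┃          
█···█·█·····██·····                ┃          
····█·█·█····█·███·                ┃          
··█·█···█··██··█···                ┃          
····█·█····█···█·█·                ┃          
··█·█···██·········                ┃          
····█············█·                ┃          
···█·█··██·█··█████                ┃          
█··█████·█·········                ┃          


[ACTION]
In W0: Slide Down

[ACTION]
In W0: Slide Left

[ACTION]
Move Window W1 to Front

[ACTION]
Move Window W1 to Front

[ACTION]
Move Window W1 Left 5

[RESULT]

                                              
                                              
━━━━━━━━━━━━━━━━━━━━┓                         
e                   ┃                         
━━━━━━━━━━━━━━━━━━━━━━━━━━━━━━┓               
ife                           ┃               
──────────────────────────────┨               
                              ┃               
·····█········                ┃               
·█·····██·····                ┃               
·█·█····█·███·                ┃               
···█··██··█···                ┃               
·█····█···█·█·                ┃               
···██·········                ┃               
············█·                ┃               
█··██·█··█████                ┃               
███·█·········                ┃               


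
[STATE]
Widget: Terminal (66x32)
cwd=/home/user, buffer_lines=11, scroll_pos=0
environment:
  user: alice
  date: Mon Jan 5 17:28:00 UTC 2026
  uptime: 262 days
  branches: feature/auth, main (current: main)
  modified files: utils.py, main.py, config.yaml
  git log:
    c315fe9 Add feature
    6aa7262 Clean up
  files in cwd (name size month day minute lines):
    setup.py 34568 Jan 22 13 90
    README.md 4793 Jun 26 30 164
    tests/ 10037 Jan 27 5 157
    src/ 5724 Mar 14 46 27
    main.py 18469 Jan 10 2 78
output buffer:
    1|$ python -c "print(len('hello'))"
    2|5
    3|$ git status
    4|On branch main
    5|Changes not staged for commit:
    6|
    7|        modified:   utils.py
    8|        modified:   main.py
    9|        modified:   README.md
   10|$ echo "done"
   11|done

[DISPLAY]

$ python -c "print(len('hello'))"                                 
5                                                                 
$ git status                                                      
On branch main                                                    
Changes not staged for commit:                                    
                                                                  
        modified:   utils.py                                      
        modified:   main.py                                       
        modified:   README.md                                     
$ echo "done"                                                     
done                                                              
$ █                                                               
                                                                  
                                                                  
                                                                  
                                                                  
                                                                  
                                                                  
                                                                  
                                                                  
                                                                  
                                                                  
                                                                  
                                                                  
                                                                  
                                                                  
                                                                  
                                                                  
                                                                  
                                                                  
                                                                  
                                                                  


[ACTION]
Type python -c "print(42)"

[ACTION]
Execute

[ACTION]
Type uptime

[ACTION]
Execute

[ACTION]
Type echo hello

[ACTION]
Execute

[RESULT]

$ python -c "print(len('hello'))"                                 
5                                                                 
$ git status                                                      
On branch main                                                    
Changes not staged for commit:                                    
                                                                  
        modified:   utils.py                                      
        modified:   main.py                                       
        modified:   README.md                                     
$ echo "done"                                                     
done                                                              
$ python -c "print(42)"                                           
42                                                                
$ uptime                                                          
 10:00  up 262 days                                               
$ echo hello                                                      
hello                                                             
$ █                                                               
                                                                  
                                                                  
                                                                  
                                                                  
                                                                  
                                                                  
                                                                  
                                                                  
                                                                  
                                                                  
                                                                  
                                                                  
                                                                  
                                                                  
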